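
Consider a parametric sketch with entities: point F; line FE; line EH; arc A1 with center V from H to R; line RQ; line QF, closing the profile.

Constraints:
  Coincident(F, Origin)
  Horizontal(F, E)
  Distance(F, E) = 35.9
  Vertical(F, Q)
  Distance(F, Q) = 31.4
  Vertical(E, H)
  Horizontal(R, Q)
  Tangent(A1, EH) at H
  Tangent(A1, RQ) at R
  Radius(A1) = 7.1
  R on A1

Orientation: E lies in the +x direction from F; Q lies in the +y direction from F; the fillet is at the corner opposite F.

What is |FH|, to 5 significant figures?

43.351

F is at the origin; FE is horizontal with |FE| = 35.9 and E on the +x side, so E = (35.900, 0.0000). FQ is vertical with |FQ| = 31.4 and Q on the +y side, so Q = (0.0000, 31.400). The virtual corner opposite F is at (35.900, 31.400). Tangency of A1 to EH means the radius VH is perpendicular to EH and tangency of A1 to RQ means the radius VR is perpendicular to RQ, with radius 7.1, so the center V sits 7.1 in from both sides at V = (28.800, 24.300). That places the tangent points at H = (35.900, 24.300) on EH and R = (28.800, 31.400) on RQ. Then |FH| = |H − F| = 43.351.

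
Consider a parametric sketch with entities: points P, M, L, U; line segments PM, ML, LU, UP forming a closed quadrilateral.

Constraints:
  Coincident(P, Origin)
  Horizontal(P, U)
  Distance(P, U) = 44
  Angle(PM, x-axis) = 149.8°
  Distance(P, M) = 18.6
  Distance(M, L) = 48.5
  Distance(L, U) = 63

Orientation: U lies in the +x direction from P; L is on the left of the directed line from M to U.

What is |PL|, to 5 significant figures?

52.155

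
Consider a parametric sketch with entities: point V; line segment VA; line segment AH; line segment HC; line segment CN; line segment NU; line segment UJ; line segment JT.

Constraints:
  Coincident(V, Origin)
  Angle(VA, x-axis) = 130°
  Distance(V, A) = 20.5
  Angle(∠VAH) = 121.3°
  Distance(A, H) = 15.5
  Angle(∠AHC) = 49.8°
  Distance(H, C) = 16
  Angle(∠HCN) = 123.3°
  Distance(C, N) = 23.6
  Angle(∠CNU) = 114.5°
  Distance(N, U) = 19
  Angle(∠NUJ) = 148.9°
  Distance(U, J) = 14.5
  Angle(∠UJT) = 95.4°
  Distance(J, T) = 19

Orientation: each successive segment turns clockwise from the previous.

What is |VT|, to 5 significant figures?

38.688

V is at the origin; VA runs at 130.0° with length 20.5, so A = (-13.177, 15.704). ∠VAH = 121.3° gives AH at 71.300° from the x-axis; with |AH| = 15.5, H = (-8.2076, 30.386). ∠AHC = 49.8° gives HC at -58.900° from the x-axis; with |HC| = 16.0, C = (0.056889, 16.685). ∠HCN = 123.3° gives CN at -115.60° from the x-axis; with |CN| = 23.6, N = (-10.140, -4.5979). ∠CNU = 114.5° gives NU at 178.90° from the x-axis; with |NU| = 19.0, U = (-29.137, -4.2331). ∠NUJ = 148.9° gives UJ at 147.80° from the x-axis; with |UJ| = 14.5, J = (-41.407, 3.4936). ∠UJT = 95.4° gives JT at 63.200° from the x-axis; with |JT| = 19.0, T = (-32.840, 20.453). Then |VT| = |T − V| = 38.688.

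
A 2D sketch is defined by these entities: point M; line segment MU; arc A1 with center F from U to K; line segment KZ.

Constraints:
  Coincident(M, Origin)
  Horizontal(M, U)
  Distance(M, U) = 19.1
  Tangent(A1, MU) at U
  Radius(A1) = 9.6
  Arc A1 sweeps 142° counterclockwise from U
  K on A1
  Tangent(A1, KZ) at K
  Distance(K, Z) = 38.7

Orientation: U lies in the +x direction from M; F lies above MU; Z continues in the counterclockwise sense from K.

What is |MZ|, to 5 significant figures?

41.356

M is at the origin; MU is horizontal with |MU| = 19.1 and U on the +x side, so U = (19.100, 0.0000). Since A1 is tangent to MU there, FU ⟂ MU, so F = U + (0, 9.6) = (19.100, 9.6000). On A1, U sits at bearing -90° from F; a 142° counterclockwise sweep puts K at bearing 52°, so K = F + 9.6·(cos 52°, sin 52°) = (25.010, 17.165). The tangent condition forces FK to be normal to KZ, so KZ runs along (−sin 52°, cos 52°); with |KZ| = 38.7, Z = (-5.4857, 40.991). Then |MZ| = |Z − M| = 41.356.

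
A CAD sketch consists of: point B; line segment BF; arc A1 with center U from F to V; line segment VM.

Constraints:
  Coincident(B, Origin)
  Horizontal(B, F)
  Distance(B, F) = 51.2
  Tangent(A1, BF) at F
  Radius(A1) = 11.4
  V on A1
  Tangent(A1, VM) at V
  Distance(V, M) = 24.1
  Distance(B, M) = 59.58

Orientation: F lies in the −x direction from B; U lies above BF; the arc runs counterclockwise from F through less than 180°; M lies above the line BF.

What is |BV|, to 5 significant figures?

42.624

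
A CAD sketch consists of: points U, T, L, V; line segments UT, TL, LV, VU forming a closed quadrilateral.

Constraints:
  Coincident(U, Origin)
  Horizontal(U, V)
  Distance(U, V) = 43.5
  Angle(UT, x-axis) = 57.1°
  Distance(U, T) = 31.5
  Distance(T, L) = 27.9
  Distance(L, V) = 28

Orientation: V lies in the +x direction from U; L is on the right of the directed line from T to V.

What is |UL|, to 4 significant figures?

15.60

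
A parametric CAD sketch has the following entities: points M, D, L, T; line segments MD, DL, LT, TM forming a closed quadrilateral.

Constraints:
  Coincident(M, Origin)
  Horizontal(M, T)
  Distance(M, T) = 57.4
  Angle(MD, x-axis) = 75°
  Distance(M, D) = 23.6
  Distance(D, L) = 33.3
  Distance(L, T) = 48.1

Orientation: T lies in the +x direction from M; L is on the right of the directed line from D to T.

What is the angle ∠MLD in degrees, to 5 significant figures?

38.077°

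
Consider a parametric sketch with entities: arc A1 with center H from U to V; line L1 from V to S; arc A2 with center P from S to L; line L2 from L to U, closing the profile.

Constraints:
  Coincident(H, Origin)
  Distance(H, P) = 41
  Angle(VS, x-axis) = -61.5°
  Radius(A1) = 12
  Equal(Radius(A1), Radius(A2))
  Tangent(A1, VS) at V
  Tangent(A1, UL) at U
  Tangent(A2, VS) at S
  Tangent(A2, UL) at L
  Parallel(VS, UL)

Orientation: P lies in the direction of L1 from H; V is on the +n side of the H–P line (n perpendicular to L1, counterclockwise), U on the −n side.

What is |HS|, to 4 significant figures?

42.72

The slot axis is L1's direction at -61.5°, so u = (cos -61.5°, sin -61.5°) = (0.4772, -0.8788) and n = (−sin -61.5°, cos -61.5°) = (0.8788, 0.4772). H is at the origin and P lies 41.0 along u from H, so P = 41.0·u = (19.56, -36.03). Tangency of A1 to both parallel lines with radius 12.0 puts V and U at H ± 12.0·n: V = (10.55, 5.726), U = (-10.55, -5.726). Equal radii place S and L the same way about P: S = P + 12.0·n = (30.11, -30.31), L = P − 12.0·n = (9.018, -41.76). Then |HS| = |S − H| = 42.72.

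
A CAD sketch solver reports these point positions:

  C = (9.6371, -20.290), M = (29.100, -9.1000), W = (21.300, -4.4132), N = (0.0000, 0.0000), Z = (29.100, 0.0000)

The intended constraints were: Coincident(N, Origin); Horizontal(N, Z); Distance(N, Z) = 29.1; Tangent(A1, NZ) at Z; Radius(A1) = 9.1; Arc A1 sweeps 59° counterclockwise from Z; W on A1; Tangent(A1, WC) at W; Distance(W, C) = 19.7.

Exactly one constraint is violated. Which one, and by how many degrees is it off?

Tangent(A1, WC) at W — off by 5.30°.

N = (0.00, 0.00) ✓; N.y = 0.00, Z.y = 0.00 ✓; |NZ| = 29.10 ✓; ∠(MZ, ZN) = 90.00° ✓; |MZ| = 9.100 ✓; bearing(M→W) − bearing(M→Z) = 59.00° ✓; |MW| = 9.100 ✓; ∠(MW, WC) = 95.30° ✗; |WC| = 19.70 ✓.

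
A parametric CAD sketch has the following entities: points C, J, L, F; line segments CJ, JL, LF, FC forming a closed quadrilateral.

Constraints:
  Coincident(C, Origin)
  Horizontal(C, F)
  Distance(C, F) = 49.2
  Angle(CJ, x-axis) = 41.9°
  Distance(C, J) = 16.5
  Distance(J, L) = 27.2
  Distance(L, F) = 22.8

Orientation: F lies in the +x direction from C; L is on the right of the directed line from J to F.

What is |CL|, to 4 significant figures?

30.79

C is at the origin; CF is horizontal with |CF| = 49.2 and F in +x, so F = (49.2, 0). CJ runs at 41.9° with |CJ| = 16.5, so J = (12.28, 11.02). L is determined by |JL| = 27.2 and |LF| = 22.8 together: it lies at the intersection of circle(J, 27.2) and circle(F, 22.8). With |JF| = 38.53, the foot of the radical line on JF is 22.12 from J and the perpendicular offset is √(27.2² − 22.12²) = 15.83. Taking the right-of-JF solution: L = (28.95, -10.48).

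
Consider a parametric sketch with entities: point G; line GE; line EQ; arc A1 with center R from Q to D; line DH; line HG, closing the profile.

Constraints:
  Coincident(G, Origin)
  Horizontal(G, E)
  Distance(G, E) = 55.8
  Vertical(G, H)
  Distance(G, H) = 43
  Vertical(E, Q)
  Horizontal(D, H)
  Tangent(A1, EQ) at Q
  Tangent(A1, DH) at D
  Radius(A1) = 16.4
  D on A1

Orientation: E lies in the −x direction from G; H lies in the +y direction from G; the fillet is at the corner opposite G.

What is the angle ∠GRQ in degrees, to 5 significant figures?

145.98°

The virtual corner opposite G is at (-55.800, 43.000). Tangency of A1 to EQ means the radius RQ is perpendicular to EQ and tangency of A1 to DH means the radius RD is perpendicular to DH, with radius 16.4, so the center R sits 16.4 in from both sides at R = (-39.400, 26.600). That places the tangent points at Q = (-55.800, 26.600) on EQ and D = (-39.400, 43.000) on DH. Then cos ∠GRQ = RG·RQ / (|RG||RQ|), giving 145.98°.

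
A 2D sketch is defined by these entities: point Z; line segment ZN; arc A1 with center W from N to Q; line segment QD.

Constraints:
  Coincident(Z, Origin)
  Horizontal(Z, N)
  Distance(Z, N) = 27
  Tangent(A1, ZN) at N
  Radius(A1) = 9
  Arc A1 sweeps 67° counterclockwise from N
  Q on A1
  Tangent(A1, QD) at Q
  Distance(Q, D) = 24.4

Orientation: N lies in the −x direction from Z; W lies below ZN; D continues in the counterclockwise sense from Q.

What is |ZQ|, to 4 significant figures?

35.71

Z is at the origin; ZN is horizontal with |ZN| = 27.0 and N on the −x side, so N = (-27.00, 0.000). Since A1 is tangent to ZN there, WN ⟂ ZN, so W = N + (0, -9) = (-27.00, -9.000). On A1, N sits at bearing 90° from W; a 67° counterclockwise sweep puts Q at bearing 157°, so Q = W + 9.0·(cos 157°, sin 157°) = (-35.28, -5.483). Then |ZQ| = |Q − Z| = 35.71.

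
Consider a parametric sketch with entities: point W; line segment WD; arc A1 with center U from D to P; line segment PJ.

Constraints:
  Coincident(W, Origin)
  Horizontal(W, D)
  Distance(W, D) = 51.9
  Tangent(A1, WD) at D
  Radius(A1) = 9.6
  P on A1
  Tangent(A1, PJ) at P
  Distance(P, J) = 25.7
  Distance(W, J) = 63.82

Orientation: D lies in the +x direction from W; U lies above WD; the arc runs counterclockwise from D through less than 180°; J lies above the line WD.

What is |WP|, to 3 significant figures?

62.3

Checks: |UP| = 9.600 ✓; ∠(UP, PJ) = 90.00° ✓; |PJ| = 25.70 ✓; |WJ| = 63.82 ✓.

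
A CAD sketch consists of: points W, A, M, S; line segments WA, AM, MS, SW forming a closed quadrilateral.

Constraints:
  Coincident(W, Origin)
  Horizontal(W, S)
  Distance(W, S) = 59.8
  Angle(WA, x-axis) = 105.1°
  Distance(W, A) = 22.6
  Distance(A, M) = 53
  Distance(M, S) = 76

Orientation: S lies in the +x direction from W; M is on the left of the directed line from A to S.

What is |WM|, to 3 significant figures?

70.2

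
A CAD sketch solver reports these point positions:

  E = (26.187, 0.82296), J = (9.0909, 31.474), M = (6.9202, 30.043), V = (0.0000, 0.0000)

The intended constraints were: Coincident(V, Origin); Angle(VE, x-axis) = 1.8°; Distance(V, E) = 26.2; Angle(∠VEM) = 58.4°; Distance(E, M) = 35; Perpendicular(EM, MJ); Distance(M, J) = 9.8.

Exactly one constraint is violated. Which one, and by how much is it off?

Distance(M, J) = 9.8 — off by 7.20.

V = (0.00, 0.00) ✓; VE at 1.800° ✓; |VE| = 26.20 ✓; ∠VEM = 58.40° ✓; |EM| = 35.00 ✓; ∠(EM, MJ) = 90.01° ✓; |MJ| = 2.600 ✗.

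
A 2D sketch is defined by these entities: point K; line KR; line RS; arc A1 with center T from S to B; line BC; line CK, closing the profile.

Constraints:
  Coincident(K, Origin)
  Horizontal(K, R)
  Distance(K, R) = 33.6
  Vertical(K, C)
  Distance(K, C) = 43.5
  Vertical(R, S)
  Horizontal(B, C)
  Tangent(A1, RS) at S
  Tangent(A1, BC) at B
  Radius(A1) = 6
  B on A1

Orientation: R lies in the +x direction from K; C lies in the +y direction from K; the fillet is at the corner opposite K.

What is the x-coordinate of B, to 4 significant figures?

27.60

K is at the origin; KR is horizontal with |KR| = 33.6 and R on the +x side, so R = (33.60, 0.000). KC is vertical with |KC| = 43.5 and C on the +y side, so C = (0.000, 43.50). The virtual corner opposite K is at (33.60, 43.50). Tangency of A1 to RS means the radius TS is perpendicular to RS and tangency of A1 to BC means the radius TB is perpendicular to BC, with radius 6.0, so the center T sits 6.0 in from both sides at T = (27.60, 37.50). That places the tangent points at S = (33.60, 37.50) on RS and B = (27.60, 43.50) on BC. So B.x = 27.60.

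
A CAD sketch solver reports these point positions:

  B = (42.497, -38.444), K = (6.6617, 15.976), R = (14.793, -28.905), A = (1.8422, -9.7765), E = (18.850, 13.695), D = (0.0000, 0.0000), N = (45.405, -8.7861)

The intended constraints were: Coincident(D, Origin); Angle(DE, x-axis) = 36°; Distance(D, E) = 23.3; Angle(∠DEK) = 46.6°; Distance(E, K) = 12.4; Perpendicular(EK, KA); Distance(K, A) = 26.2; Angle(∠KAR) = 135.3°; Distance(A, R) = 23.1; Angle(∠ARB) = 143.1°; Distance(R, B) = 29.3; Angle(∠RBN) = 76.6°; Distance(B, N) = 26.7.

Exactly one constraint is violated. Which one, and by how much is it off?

Distance(B, N) = 26.7 — off by 3.10.

D = (0.00, 0.00) ✓; DE at 36.00° ✓; |DE| = 23.30 ✓; ∠DEK = 46.60° ✓; |EK| = 12.40 ✓; ∠(EK, KA) = 90.00° ✓; |KA| = 26.20 ✓; ∠KAR = 135.3° ✓; |AR| = 23.10 ✓; ∠ARB = 143.1° ✓; |RB| = 29.30 ✓; ∠RBN = 76.60° ✓; |BN| = 29.80 ✗.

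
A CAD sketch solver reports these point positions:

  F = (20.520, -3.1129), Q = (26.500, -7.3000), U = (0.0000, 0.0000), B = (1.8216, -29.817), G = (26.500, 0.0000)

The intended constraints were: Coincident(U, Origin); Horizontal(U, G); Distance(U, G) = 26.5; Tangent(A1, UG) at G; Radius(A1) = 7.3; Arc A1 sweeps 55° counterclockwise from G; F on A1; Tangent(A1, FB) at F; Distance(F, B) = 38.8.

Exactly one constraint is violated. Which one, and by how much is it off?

Distance(F, B) = 38.8 — off by 6.20.

U = (0.00, 0.00) ✓; U.y = 0.00, G.y = 0.00 ✓; |UG| = 26.50 ✓; ∠(QG, GU) = 90.00° ✓; |QG| = 7.300 ✓; bearing(Q→F) − bearing(Q→G) = 55.00° ✓; |QF| = 7.300 ✓; ∠(QF, FB) = 90.00° ✓; |FB| = 32.60 ✗.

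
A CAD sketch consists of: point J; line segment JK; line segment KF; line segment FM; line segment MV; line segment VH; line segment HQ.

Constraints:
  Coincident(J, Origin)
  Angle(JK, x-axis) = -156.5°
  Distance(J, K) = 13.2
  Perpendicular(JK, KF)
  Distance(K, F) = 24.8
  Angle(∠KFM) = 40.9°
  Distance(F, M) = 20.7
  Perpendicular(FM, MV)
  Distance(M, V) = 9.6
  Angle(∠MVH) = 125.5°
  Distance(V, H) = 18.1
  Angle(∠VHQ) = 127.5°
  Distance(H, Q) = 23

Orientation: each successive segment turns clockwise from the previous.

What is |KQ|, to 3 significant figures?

34.9

J is at the origin; JK runs at -156.5° with length 13.2, so K = (-12.1, -5.26). JK is perpendicular to KF, so KF runs at 114°; with |KF| = 24.8, F = (-22.0, 17.5). ∠KFM = 40.9° gives FM at -25.6° from the x-axis; with |FM| = 20.7, M = (-3.33, 8.54). The perpendicularity gives MV at right angles to FM, so MV runs at -116°; with |MV| = 9.6, V = (-7.47, -0.122). ∠MVH = 125.5° gives VH at -170° from the x-axis; with |VH| = 18.1, H = (-25.3, -3.23). ∠VHQ = 127.5° gives HQ at 137° from the x-axis; with |HQ| = 23.0, Q = (-42.2, 12.3). Then |KQ| = |Q − K| = 34.9.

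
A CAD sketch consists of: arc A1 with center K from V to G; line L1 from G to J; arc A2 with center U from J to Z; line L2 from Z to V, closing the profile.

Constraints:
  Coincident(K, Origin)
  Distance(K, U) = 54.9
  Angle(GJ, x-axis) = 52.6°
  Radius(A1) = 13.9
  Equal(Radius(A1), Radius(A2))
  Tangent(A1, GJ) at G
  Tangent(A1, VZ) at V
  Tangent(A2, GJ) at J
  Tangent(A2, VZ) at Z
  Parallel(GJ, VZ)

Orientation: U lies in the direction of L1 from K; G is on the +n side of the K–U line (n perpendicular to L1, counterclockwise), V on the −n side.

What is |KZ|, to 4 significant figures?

56.63

Tangency of A1 to both parallel lines with radius 13.9 puts G and V at K ± 13.9·n: G = (-11.04, 8.443), V = (11.04, -8.443). Equal radii place J and Z the same way about U: J = U + 13.9·n = (22.30, 52.06), Z = U − 13.9·n = (44.39, 35.17). Then |KZ| = |Z − K| = 56.63.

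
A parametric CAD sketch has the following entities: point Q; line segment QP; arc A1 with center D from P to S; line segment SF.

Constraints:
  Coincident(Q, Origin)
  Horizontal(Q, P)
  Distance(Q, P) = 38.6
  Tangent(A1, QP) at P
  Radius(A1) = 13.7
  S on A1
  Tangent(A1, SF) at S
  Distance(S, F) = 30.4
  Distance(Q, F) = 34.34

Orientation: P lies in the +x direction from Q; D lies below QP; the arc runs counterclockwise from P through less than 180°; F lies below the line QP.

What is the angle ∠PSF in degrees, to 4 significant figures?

150.7°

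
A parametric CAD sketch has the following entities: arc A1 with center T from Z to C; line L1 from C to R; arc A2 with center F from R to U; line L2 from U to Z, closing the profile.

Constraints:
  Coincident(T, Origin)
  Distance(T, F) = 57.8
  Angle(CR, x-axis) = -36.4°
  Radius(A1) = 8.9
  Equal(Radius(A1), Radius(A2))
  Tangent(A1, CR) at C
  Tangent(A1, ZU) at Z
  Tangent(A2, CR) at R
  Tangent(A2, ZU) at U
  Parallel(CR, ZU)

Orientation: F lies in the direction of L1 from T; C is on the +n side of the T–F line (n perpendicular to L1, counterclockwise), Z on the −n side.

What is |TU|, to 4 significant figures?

58.48

The slot axis is L1's direction at -36.4°, so u = (cos -36.4°, sin -36.4°) = (0.8049, -0.5934) and n = (−sin -36.4°, cos -36.4°) = (0.5934, 0.8049). T is at the origin and F lies 57.8 along u from T, so F = 57.8·u = (46.52, -34.30). Tangency of A1 to both parallel lines with radius 8.9 puts C and Z at T ± 8.9·n: C = (5.281, 7.164), Z = (-5.281, -7.164). Equal radii place R and U the same way about F: R = F + 8.9·n = (51.80, -27.14), U = F − 8.9·n = (41.24, -41.46). Then |TU| = |U − T| = 58.48.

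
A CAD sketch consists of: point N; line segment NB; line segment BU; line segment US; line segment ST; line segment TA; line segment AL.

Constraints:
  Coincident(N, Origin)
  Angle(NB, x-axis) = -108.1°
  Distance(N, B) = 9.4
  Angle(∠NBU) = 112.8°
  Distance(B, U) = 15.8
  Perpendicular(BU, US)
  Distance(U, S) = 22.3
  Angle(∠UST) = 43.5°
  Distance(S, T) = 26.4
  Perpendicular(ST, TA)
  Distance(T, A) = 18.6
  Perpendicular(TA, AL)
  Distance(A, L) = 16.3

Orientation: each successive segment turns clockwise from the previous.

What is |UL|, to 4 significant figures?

6.890

N is at the origin; NB runs at -108.1° with length 9.4, so B = (-2.920, -8.935). ∠NBU = 112.8° gives BU at -175.3° from the x-axis; with |BU| = 15.8, U = (-18.67, -10.23). BU is perpendicular to US, so US runs at 94.70°; with |US| = 22.3, S = (-20.49, 12.00). ∠UST = 43.5° gives ST at -41.80° from the x-axis; with |ST| = 26.4, T = (-0.8139, -5.601). ST ⟂ TA, so TA runs at -131.8°; with |TA| = 18.6, A = (-13.21, -19.47). The perpendicularity gives AL at right angles to TA, so AL runs at 138.2°; with |AL| = 16.3, L = (-25.36, -8.602). Then |UL| = |L − U| = 6.890.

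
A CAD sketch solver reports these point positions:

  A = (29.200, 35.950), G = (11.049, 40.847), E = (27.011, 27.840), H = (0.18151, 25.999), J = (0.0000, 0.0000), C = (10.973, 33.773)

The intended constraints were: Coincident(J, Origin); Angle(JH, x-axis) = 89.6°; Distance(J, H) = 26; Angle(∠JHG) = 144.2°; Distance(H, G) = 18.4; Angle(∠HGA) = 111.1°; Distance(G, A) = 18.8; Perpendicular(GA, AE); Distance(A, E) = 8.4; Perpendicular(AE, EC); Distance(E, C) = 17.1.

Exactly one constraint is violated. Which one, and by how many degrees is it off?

Perpendicular(AE, EC) — off by 5.20°.

J = (0.00, 0.00) ✓; JH at 89.60° ✓; |JH| = 26.00 ✓; ∠JHG = 144.2° ✓; |HG| = 18.40 ✓; ∠HGA = 111.1° ✓; |GA| = 18.80 ✓; ∠(GA, AE) = 90.01° ✓; |AE| = 8.400 ✓; ∠(AE, EC) = 95.20° ✗; |EC| = 17.10 ✓.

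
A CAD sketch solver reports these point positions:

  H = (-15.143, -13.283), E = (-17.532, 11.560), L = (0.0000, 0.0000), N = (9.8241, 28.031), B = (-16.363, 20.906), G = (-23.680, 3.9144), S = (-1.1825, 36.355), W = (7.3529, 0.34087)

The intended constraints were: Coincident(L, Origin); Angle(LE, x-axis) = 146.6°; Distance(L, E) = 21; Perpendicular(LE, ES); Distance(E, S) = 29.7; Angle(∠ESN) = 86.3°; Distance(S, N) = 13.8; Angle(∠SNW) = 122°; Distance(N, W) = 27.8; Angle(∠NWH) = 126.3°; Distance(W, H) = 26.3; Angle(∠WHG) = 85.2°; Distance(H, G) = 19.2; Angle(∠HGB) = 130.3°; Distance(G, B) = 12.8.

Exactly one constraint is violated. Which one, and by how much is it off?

Distance(G, B) = 12.8 — off by 5.70.

L = (0.00, 0.00) ✓; LE at 146.6° ✓; |LE| = 21.00 ✓; ∠(LE, ES) = 90.00° ✓; |ES| = 29.70 ✓; ∠ESN = 86.30° ✓; |SN| = 13.80 ✓; ∠SNW = 122.0° ✓; |NW| = 27.80 ✓; ∠NWH = 126.3° ✓; |WH| = 26.30 ✓; ∠WHG = 85.20° ✓; |HG| = 19.20 ✓; ∠HGB = 130.3° ✓; |GB| = 18.50 ✗.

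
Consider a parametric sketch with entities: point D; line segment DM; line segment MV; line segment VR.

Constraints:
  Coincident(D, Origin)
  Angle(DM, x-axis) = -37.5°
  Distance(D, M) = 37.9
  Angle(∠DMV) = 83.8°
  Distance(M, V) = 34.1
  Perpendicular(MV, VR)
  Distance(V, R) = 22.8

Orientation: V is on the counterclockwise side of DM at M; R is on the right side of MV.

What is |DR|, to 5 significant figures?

67.513

D is at the origin; DM runs at -37.5° with length 37.9, so M = 37.9·(cos -37.5°, sin -37.5°) = (30.068, -23.072). ∠DMV = 83.8°, so MV runs at -37.5° + (180° − 83.8°) = 58.700° from the x-axis; with |MV| = 34.1, V = M + 34.1·(cos 58.700°, sin 58.700°) = (47.784, 6.0650). MV ⟂ VR; with |VR| = 22.8 on the right of MV, R = V + 22.8·(0.85446, -0.51952) = (67.265, -5.7800). Then |DR| = |R − D| = 67.513.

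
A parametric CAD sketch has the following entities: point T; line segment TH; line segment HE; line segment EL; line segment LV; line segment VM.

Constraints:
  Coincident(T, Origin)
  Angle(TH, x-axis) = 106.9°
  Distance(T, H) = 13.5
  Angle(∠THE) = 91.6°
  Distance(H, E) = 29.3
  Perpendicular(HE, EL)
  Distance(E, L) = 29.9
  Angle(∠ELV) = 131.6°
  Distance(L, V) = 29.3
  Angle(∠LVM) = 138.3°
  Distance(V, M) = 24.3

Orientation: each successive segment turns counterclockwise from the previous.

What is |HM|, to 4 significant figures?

52.13

∠ELV = 131.6° gives LV at -26.30° from the x-axis; with |LV| = 29.3, V = (1.971, -36.64). ∠LVM = 138.3° gives VM at 15.40° from the x-axis; with |VM| = 24.3, M = (25.40, -30.18). Then |HM| = |M − H| = 52.13.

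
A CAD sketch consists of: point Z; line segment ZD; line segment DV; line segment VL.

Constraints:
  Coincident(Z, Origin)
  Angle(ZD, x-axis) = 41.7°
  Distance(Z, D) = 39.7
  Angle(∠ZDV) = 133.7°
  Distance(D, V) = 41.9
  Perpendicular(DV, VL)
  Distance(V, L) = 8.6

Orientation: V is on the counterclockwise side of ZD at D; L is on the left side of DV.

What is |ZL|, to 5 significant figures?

72.184

Z is at the origin; ZD runs at 41.7° with length 39.7, so D = 39.7·(cos 41.7°, sin 41.7°) = (29.642, 26.410). ∠ZDV = 133.7°, so DV runs at 41.7° + (180° − 133.7°) = 88.000° from the x-axis; with |DV| = 41.9, V = D + 41.9·(cos 88.000°, sin 88.000°) = (31.104, 68.284). DV is perpendicular to VL; with |VL| = 8.6 on the left of DV, L = V + 8.6·(-0.99939, 0.034899) = (22.509, 68.584). Then |ZL| = |L − Z| = 72.184.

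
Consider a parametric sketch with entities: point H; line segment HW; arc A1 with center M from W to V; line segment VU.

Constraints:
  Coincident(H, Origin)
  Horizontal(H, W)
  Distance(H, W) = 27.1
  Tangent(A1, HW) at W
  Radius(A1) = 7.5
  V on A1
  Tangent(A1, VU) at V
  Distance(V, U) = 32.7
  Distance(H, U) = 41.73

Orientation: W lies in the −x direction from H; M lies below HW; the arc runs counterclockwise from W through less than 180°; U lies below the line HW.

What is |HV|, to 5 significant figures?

35.320

H is at the origin; HW is horizontal with |HW| = 27.1 and W on the −x side, so W = (-27.100, 0.0000). Tangency of A1 to HW means the radius MW is perpendicular to HW, so M = W + (0, -7.5) = (-27.100, -7.5000). Since MV ⟂ VU (tangency), |MU| = √(7.5² + 32.7²) = 33.549 regardless of where V sits on A1. So U lies on both circle(H, 41.73) and circle(M, 33.549); the below-HW intersection is U = (-15.194, -38.865). V is the foot of the tangent from U: V = (-33.339, -11.662).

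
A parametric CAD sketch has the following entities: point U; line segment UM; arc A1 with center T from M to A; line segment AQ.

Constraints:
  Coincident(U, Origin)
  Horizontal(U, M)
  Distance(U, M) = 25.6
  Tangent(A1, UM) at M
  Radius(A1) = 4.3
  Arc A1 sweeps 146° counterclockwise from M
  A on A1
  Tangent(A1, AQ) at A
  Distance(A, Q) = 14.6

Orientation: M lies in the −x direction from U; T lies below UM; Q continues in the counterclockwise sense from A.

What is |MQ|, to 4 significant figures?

18.74

On A1, M sits at bearing 90° from T; a 146° counterclockwise sweep puts A at bearing 236°, so A = T + 4.3·(cos 236°, sin 236°) = (-28.00, -7.865). The tangent condition forces TA to be normal to AQ, so AQ runs along (−sin 236°, cos 236°); with |AQ| = 14.6, Q = (-15.90, -16.03). Then |MQ| = |Q − M| = 18.74.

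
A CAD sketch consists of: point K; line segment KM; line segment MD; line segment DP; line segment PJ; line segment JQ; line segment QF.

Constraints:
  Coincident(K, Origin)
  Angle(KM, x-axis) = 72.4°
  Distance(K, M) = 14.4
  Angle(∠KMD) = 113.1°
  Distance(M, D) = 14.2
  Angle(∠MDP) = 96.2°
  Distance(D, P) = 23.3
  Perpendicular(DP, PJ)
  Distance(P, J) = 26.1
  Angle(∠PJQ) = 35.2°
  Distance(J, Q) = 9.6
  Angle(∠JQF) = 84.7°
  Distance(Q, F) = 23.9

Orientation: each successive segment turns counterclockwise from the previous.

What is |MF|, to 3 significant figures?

40.8

K is at the origin; KM runs at 72.4° with length 14.4, so M = (4.35, 13.7). ∠KMD = 113.1° gives MD at 139° from the x-axis; with |MD| = 14.2, D = (-6.41, 23.0). ∠MDP = 96.2° gives DP at -137° from the x-axis; with |DP| = 23.3, P = (-23.4, 7.07). The perpendicularity gives PJ at right angles to DP, so PJ runs at -46.9°; with |PJ| = 26.1, J = (-5.59, -12.0). ∠PJQ = 35.2° gives JQ at 97.9° from the x-axis; with |JQ| = 9.6, Q = (-6.91, -2.48). ∠JQF = 84.7° gives QF at -167° from the x-axis; with |QF| = 23.9, F = (-30.2, -7.94). Then |MF| = |F − M| = 40.8.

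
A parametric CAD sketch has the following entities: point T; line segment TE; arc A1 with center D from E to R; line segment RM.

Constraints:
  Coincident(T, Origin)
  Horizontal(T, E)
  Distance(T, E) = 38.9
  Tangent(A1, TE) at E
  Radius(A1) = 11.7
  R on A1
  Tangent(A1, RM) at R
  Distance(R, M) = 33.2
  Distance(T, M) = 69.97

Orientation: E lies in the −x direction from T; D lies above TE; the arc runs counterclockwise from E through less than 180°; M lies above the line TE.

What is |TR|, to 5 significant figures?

37.012

Checks: |DE| = 11.70 ✓; |DR| = 11.70 ✓; ∠(DR, RM) = 90.00° ✓; |RM| = 33.20 ✓; |TM| = 69.97 ✓.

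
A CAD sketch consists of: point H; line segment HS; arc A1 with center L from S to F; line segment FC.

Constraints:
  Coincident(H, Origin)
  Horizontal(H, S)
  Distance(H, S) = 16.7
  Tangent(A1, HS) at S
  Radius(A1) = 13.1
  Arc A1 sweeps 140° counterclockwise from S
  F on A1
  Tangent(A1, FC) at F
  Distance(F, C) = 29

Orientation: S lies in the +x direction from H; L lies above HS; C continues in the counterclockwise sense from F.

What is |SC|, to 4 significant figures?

43.99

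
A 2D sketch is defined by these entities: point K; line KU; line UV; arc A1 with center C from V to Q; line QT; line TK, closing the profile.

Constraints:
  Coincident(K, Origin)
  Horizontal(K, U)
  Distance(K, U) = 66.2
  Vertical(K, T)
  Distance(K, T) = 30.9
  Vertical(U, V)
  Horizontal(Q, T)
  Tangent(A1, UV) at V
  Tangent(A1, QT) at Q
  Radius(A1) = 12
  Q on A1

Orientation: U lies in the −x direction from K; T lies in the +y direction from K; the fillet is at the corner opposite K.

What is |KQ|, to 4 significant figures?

62.39

K is at the origin; K and U share the same y with |KU| = 66.2 and U on the −x side, so U = (-66.20, 0.000). K and T share the same x with |KT| = 30.9 and T on the +y side, so T = (0.000, 30.90). The virtual corner opposite K is at (-66.20, 30.90). Tangency of A1 to UV means the radius CV is perpendicular to UV and since A1 is tangent to QT there, CQ ⟂ QT, with radius 12.0, so the center C sits 12.0 in from both sides at C = (-54.20, 18.90). That places the tangent points at V = (-66.20, 18.90) on UV and Q = (-54.20, 30.90) on QT. Then |KQ| = |Q − K| = 62.39.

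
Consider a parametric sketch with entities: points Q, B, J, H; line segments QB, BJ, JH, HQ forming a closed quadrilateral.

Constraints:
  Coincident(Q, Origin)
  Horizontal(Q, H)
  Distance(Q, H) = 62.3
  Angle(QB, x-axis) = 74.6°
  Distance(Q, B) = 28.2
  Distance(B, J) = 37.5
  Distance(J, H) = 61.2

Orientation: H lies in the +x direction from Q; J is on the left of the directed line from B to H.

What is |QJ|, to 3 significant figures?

63.7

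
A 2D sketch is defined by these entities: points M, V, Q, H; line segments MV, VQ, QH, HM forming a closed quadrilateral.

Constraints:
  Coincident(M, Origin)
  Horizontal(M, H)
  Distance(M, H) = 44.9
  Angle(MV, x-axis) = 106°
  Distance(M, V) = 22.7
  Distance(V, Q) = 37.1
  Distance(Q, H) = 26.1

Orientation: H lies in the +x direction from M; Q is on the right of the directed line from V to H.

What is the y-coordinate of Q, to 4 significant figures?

-5.075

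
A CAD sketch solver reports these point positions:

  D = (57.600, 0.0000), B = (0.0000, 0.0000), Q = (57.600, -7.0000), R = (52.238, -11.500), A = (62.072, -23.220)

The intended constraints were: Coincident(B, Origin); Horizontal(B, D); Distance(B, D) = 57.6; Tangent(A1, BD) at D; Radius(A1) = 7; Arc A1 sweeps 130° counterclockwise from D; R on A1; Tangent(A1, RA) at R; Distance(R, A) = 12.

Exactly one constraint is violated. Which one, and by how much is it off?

Distance(R, A) = 12 — off by 3.30.

B = (0.00, 0.00) ✓; B.y = 0.00, D.y = 0.00 ✓; |BD| = 57.60 ✓; ∠(QD, DB) = 90.00° ✓; |QD| = 7.000 ✓; bearing(Q→R) − bearing(Q→D) = 130.0° ✓; |QR| = 7.000 ✓; ∠(QR, RA) = 90.01° ✓; |RA| = 15.30 ✗.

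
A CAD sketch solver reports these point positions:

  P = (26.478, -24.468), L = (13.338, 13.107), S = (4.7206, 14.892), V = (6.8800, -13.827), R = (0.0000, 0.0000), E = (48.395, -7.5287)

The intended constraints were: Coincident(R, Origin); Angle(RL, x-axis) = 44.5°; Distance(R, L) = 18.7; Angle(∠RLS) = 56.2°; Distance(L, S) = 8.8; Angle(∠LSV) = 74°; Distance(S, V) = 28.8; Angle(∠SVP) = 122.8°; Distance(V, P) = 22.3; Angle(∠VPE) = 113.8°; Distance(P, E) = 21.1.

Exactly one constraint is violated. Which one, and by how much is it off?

Distance(P, E) = 21.1 — off by 6.60.

R = (0.00, 0.00) ✓; RL at 44.50° ✓; |RL| = 18.70 ✓; ∠RLS = 56.20° ✓; |LS| = 8.800 ✓; ∠LSV = 74.00° ✓; |SV| = 28.80 ✓; ∠SVP = 122.8° ✓; |VP| = 22.30 ✓; ∠VPE = 113.8° ✓; |PE| = 27.70 ✗.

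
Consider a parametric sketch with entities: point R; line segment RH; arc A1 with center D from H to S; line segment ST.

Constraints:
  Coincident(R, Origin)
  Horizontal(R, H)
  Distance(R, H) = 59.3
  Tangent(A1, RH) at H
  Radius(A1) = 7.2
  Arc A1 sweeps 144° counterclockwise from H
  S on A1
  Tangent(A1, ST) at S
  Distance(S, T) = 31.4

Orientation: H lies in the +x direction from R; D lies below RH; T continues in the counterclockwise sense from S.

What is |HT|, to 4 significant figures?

37.94

R is at the origin; RH is horizontal with |RH| = 59.3 and H on the +x side, so H = (59.30, 0.000). The tangent condition forces DH to be normal to RH, so D = H + (0, -7.2) = (59.30, -7.200). On A1, H sits at bearing 90° from D; a 144° counterclockwise sweep puts S at bearing 234°, so S = D + 7.2·(cos 234°, sin 234°) = (55.07, -13.02). The tangent condition forces DS to be normal to ST, so ST runs along (−sin 234°, cos 234°); with |ST| = 31.4, T = (80.47, -31.48). Then |HT| = |T − H| = 37.94.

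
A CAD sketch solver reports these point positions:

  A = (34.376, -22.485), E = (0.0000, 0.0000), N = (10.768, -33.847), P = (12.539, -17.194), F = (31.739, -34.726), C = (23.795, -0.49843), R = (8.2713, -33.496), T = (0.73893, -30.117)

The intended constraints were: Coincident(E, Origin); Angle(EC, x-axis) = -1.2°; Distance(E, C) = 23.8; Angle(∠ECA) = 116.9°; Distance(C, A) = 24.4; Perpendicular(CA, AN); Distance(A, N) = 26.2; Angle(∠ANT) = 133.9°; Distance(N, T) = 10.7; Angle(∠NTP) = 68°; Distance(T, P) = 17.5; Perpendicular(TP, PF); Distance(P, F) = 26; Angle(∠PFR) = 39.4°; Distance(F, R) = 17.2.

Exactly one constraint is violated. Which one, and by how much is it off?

Distance(F, R) = 17.2 — off by 6.30.

E = (0.00, 0.00) ✓; EC at -1.200° ✓; |EC| = 23.80 ✓; ∠ECA = 116.9° ✓; |CA| = 24.40 ✓; ∠(CA, AN) = 90.00° ✓; |AN| = 26.20 ✓; ∠ANT = 133.9° ✓; |NT| = 10.70 ✓; ∠NTP = 68.00° ✓; |TP| = 17.50 ✓; ∠(TP, PF) = 90.00° ✓; |PF| = 26.00 ✓; ∠PFR = 39.40° ✓; |FR| = 23.50 ✗.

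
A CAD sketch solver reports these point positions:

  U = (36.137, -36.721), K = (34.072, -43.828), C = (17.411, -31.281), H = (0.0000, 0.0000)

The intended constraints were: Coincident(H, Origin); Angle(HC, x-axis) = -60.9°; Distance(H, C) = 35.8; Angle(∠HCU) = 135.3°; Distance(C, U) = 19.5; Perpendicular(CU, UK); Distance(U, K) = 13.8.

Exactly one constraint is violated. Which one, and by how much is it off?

Distance(U, K) = 13.8 — off by 6.40.

H = (0.00, 0.00) ✓; HC at -60.90° ✓; |HC| = 35.80 ✓; ∠HCU = 135.3° ✓; |CU| = 19.50 ✓; ∠(CU, UK) = 90.00° ✓; |UK| = 7.401 ✗.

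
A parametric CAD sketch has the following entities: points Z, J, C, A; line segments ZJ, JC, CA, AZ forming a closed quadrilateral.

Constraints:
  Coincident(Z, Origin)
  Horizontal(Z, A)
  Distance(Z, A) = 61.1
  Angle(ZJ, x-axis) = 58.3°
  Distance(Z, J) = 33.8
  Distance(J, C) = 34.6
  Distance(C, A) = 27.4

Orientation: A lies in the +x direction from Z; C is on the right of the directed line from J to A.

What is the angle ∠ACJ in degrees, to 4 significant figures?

113.5°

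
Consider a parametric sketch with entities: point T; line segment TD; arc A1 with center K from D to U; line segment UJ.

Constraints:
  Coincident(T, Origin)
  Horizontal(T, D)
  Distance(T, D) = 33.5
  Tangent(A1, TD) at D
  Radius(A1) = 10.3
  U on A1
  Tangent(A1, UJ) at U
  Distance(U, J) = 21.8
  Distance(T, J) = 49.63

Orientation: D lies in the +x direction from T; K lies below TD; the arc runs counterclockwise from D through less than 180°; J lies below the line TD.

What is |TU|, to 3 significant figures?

29.2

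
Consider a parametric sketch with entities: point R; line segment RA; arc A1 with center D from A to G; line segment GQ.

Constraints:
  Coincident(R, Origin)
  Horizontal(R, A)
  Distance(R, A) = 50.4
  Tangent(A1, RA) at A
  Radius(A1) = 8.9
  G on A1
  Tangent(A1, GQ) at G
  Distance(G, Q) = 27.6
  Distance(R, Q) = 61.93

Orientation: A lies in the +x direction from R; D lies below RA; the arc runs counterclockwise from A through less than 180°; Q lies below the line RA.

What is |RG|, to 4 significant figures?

43.29

Checks: |DG| = 8.900 ✓; ∠(DG, GQ) = 90.00° ✓; |GQ| = 27.60 ✓; |RQ| = 61.93 ✓.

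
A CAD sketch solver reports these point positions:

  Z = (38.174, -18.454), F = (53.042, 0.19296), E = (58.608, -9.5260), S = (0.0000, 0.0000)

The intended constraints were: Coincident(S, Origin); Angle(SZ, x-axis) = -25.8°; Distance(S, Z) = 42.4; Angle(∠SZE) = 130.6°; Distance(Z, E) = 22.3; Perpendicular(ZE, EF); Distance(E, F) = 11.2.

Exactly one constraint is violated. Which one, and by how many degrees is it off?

Perpendicular(ZE, EF) — off by 6.20°.

S = (0.00, 0.00) ✓; SZ at -25.80° ✓; |SZ| = 42.40 ✓; ∠SZE = 130.6° ✓; |ZE| = 22.30 ✓; ∠(ZE, EF) = 96.20° ✗; |EF| = 11.20 ✓.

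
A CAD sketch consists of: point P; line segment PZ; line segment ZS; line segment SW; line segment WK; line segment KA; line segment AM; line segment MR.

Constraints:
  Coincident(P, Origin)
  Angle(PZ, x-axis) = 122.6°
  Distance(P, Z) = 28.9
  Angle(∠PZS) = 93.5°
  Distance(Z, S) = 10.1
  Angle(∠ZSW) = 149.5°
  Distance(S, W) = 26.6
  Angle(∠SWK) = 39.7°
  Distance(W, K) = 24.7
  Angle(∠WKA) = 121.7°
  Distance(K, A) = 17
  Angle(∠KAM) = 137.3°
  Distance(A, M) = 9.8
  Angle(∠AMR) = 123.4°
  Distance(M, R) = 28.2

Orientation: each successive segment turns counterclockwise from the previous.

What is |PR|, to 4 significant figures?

54.22

∠KAM = 137.3° gives AM at 120.9° from the x-axis; with |AM| = 9.8, M = (-16.19, 29.95). ∠AMR = 123.4° gives MR at 177.5° from the x-axis; with |MR| = 28.2, R = (-44.36, 31.18). Then |PR| = |R − P| = 54.22.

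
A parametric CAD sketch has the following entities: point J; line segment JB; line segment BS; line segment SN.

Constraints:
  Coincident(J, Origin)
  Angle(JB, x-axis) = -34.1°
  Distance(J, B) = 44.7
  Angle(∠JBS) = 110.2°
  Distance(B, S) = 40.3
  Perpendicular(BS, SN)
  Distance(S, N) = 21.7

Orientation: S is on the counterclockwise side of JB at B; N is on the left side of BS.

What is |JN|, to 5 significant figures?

59.300

J is at the origin; JB runs at -34.1° with length 44.7, so B = 44.7·(cos -34.1°, sin -34.1°) = (37.014, -25.061). ∠JBS = 110.2°, so BS runs at -34.1° + (180° − 110.2°) = 35.700° from the x-axis; with |BS| = 40.3, S = B + 40.3·(cos 35.700°, sin 35.700°) = (69.741, -1.5439). BS is perpendicular to SN; with |SN| = 21.7 on the left of BS, N = S + 21.7·(-0.58354, 0.81208) = (57.078, 16.078). Then |JN| = |N − J| = 59.300.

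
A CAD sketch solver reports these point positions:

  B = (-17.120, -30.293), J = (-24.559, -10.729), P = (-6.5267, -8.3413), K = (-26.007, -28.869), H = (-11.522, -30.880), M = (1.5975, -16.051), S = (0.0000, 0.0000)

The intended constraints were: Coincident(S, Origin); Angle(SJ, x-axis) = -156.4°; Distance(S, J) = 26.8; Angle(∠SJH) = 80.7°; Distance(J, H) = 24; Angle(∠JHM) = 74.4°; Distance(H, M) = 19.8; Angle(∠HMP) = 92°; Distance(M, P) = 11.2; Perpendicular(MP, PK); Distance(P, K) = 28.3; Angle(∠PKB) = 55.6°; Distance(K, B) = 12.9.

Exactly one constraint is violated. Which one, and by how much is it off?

Distance(K, B) = 12.9 — off by 3.90.

S = (0.00, 0.00) ✓; SJ at -156.4° ✓; |SJ| = 26.80 ✓; ∠SJH = 80.70° ✓; |JH| = 24.00 ✓; ∠JHM = 74.40° ✓; |HM| = 19.80 ✓; ∠HMP = 92.00° ✓; |MP| = 11.20 ✓; ∠(MP, PK) = 90.00° ✓; |PK| = 28.30 ✓; ∠PKB = 55.60° ✓; |KB| = 9.000 ✗.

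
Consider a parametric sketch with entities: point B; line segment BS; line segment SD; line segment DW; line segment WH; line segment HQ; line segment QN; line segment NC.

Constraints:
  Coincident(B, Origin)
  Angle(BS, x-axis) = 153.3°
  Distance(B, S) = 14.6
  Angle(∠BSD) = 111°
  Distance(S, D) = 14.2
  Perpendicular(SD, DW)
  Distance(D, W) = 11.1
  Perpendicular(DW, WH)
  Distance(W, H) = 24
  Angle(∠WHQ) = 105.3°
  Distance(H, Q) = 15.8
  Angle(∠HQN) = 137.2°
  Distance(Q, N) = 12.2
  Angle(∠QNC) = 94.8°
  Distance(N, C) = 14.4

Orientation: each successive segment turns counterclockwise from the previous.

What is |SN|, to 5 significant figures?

17.127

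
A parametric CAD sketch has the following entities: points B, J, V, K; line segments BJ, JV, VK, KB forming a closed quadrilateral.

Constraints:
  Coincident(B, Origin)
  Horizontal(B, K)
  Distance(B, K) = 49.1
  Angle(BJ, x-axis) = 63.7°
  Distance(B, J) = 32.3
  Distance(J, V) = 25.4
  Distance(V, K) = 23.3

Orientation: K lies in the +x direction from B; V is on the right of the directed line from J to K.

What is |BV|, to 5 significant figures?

27.694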